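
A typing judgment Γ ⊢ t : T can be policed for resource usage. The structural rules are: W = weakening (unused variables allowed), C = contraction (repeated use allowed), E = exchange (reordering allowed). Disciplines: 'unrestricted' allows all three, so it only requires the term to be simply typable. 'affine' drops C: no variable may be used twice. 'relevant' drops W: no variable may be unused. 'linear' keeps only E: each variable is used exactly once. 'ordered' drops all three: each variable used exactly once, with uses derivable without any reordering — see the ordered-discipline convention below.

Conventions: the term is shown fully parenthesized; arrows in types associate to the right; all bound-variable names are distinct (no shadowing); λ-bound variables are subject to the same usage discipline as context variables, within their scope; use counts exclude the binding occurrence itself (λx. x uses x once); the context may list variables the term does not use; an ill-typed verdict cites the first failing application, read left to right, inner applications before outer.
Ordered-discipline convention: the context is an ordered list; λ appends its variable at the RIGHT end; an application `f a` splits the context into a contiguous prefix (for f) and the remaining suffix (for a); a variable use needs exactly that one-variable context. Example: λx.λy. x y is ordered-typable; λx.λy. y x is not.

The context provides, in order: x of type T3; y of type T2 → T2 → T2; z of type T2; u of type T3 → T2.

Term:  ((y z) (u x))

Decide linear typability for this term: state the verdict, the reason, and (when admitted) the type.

yes — single use per variable (x, y, z, u); term : T2
use counts: x ×1, y ×1, z ×1, u ×1
left-to-right use order: y, z, u, x
typing: the term checks, with type T2
all disciplines: ordered ✗, linear ✓, affine ✓, relevant ✓, unrestricted ✓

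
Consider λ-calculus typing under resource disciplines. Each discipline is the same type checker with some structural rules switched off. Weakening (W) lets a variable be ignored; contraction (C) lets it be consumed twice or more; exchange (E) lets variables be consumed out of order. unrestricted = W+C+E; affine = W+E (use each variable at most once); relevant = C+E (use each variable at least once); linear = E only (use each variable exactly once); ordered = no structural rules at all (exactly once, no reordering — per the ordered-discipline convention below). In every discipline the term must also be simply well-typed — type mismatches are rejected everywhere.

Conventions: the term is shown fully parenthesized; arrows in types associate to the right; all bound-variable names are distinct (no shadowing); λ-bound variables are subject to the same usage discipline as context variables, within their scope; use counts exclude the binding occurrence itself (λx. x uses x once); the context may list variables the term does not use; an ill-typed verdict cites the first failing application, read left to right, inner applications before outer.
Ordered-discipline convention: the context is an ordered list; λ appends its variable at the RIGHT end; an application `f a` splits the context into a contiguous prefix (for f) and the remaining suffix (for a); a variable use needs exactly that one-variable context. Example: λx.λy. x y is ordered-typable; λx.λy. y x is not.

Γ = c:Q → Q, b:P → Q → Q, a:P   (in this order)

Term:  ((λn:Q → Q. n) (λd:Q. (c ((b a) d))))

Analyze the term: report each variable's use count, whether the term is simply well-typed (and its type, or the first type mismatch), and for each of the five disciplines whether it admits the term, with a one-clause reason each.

counts: c: 1×; b: 1×; a: 1×; n (bound): 1×; d (bound): 1×
use order (left to right): n, c, b, a, d
typing: well-typed at Q → Q
ordered: ✓, c, b, a, n, d once each; derivable with no W/C/E
linear: ✓, single use per variable (c, b, a, n, d)
affine: ✓, no duplicate uses among c, b, a, n, d
relevant: ✓, none of c, b, a, n, d goes unused
unrestricted: ✓, type-checks (Q → Q) and nothing is barred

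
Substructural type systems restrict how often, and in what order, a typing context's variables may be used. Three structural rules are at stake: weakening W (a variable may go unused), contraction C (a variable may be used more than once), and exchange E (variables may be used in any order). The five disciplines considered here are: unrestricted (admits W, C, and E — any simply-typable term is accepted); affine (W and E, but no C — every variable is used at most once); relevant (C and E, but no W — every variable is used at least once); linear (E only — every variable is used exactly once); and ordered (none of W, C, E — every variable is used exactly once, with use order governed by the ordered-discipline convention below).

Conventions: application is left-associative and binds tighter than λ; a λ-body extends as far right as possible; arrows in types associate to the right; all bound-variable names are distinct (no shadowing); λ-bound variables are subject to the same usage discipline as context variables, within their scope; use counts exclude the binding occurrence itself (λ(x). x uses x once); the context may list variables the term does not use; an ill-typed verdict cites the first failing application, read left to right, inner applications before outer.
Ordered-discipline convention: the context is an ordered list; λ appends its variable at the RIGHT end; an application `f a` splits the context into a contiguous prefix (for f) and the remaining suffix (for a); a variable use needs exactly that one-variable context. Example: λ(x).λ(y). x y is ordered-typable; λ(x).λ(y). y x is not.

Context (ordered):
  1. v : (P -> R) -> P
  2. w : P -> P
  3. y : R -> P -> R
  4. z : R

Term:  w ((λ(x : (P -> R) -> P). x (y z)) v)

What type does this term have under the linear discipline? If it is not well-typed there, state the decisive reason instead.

term : P
usage: v: 1, w: 1, y: 1, z: 1, x (bound): 1
use order (left to right): w, x, y, z, v
typing: ✓ — P
across the five disciplines: ordered ✗, linear ✓, affine ✓, relevant ✓, unrestricted ✓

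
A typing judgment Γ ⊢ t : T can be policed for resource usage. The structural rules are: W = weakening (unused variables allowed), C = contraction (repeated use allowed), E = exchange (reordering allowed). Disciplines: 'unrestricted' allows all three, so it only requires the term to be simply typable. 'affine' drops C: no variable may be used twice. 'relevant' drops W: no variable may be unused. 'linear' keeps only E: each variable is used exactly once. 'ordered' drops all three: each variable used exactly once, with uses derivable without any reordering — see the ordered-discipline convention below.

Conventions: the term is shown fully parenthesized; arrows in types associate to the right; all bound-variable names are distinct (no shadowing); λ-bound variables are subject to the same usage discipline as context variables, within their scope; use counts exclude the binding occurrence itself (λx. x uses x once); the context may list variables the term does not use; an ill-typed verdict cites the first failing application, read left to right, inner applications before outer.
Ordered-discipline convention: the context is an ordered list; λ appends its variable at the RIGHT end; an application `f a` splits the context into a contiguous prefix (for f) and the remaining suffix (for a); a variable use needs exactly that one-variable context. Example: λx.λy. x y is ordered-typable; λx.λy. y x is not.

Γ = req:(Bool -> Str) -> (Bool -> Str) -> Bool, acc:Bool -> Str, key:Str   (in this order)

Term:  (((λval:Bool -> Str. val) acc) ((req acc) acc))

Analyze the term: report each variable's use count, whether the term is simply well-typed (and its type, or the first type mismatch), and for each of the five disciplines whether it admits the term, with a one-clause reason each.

use counts: req: 1×, acc: 3×, key: 0×, val [bound]: 1×
left-to-right use order: val, acc, req, acc, acc
typing: well-typed at Str
ordered: ✗ — needs contraction — acc ×3; unused: key — weakening required
linear: ✗ — needs contraction — acc ×3; unused: key — weakening required
affine: ✗ — needs contraction — acc ×3
relevant: ✗ — unused: key — weakening required
unrestricted: ✓ — typability at Str is all that's needed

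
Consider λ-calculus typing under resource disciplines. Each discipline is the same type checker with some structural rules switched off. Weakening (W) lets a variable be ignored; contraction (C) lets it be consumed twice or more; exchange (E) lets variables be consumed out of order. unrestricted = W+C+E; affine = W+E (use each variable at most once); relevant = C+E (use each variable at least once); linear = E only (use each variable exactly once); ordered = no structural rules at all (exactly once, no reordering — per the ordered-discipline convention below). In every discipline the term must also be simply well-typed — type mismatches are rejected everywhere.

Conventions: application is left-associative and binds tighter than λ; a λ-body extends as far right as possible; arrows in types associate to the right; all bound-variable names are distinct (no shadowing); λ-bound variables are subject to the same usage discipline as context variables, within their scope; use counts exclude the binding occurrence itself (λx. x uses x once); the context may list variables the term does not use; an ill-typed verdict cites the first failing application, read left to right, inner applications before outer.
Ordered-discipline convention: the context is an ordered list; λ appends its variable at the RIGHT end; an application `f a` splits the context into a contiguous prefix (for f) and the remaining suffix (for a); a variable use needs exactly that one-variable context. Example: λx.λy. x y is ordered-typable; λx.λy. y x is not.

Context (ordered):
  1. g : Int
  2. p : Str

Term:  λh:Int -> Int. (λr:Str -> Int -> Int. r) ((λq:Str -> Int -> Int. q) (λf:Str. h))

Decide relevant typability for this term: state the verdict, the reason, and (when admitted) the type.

no — needs weakening: g, p, f unused
counts: g ×0; p ×0; h [bound] ×1; r [bound] ×1; q [bound] ×1; f [bound] ×0
use order (left to right): r, q, h
typing: ✓ — (Int -> Int) -> Str -> Int -> Int
summary: ordered ✗; linear ✗; affine ✓; relevant ✗; unrestricted ✓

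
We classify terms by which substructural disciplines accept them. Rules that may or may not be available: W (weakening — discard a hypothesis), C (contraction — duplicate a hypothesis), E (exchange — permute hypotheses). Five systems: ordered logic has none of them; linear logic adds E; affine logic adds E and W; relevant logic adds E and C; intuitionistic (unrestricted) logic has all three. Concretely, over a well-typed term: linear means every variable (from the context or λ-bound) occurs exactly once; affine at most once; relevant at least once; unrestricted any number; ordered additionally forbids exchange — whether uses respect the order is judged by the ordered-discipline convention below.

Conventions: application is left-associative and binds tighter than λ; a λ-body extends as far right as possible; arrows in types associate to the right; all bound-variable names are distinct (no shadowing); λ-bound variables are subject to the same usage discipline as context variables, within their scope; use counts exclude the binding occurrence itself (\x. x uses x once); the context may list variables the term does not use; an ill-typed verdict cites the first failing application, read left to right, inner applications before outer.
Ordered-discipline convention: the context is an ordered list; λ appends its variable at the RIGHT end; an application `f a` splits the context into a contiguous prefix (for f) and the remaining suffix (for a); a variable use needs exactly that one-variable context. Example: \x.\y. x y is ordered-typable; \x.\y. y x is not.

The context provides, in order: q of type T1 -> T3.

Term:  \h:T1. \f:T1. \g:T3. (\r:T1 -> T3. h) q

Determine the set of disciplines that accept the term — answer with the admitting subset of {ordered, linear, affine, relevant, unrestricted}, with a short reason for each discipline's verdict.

admitting disciplines: affine, unrestricted
variable uses: q: 1, h (λ-bound): 1, f (λ-bound): 0, g (λ-bound): 0, r (λ-bound): 0
left-to-right use order: h, q
typing: well-typed at T1 -> T1 -> T3 -> T1
ordered: ✗, f, g, r left unused
linear: ✗, f, g, r left unused
affine: ✓, no duplicate uses among q, h, f, g, r
relevant: ✗, f, g, r left unused
unrestricted: ✓, well-typed at T1 -> T1 -> T3 -> T1; no restrictions here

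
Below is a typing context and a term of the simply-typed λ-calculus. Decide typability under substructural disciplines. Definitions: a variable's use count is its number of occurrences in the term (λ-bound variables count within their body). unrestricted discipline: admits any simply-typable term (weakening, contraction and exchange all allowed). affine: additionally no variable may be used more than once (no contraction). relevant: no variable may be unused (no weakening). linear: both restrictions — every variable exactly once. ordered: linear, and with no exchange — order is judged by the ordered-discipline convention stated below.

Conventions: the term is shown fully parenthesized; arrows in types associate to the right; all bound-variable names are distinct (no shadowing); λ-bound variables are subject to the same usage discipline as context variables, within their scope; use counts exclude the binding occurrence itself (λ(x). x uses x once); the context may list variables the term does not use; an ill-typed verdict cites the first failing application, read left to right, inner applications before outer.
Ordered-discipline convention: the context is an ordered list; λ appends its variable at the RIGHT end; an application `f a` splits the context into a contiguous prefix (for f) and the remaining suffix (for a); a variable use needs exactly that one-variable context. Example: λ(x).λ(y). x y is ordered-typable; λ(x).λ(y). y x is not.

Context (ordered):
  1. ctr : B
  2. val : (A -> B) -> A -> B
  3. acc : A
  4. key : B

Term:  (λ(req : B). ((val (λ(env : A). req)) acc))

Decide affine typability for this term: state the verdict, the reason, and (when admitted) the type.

yes — ctr, val, acc, key, req, env: no repeats, contraction unneeded; term : B -> B
use counts: ctr ×0, val ×1, acc ×1, key ×0, req (bound) ×1, env (bound) ×0
uses in reading order: val, req, acc
typing: the term checks, with type B -> B
per-discipline verdicts: ordered ✗, linear ✗, affine ✓, relevant ✗, unrestricted ✓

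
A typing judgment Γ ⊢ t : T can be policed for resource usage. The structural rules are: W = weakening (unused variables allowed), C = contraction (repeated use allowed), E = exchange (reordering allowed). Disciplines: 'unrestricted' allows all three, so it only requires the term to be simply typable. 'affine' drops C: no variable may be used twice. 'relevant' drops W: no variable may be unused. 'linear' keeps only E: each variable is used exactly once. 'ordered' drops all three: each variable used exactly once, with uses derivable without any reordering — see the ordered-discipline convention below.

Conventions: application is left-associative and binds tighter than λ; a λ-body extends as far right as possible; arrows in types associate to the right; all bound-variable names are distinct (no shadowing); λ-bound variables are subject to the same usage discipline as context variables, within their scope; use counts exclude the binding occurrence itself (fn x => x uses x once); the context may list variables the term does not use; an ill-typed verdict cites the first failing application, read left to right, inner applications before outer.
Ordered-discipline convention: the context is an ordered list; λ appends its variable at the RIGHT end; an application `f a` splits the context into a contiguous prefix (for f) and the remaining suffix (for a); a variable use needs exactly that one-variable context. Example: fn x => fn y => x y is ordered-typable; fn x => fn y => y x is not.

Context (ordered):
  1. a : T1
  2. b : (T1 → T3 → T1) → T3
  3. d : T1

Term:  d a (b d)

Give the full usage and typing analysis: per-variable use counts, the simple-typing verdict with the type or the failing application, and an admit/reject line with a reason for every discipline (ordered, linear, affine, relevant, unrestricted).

use counts: a ×1, b ×1, d ×2
uses in reading order: d, a, b, d
typing: ill-typed: non-function type T1 applied to an argument
ordered ✗ (the type mismatch rejects it)
linear ✗ (not simply typable)
affine ✗ (fails simple typing)
relevant ✗ (a type mismatch blocks all five)
unrestricted ✗ (the type mismatch rejects it)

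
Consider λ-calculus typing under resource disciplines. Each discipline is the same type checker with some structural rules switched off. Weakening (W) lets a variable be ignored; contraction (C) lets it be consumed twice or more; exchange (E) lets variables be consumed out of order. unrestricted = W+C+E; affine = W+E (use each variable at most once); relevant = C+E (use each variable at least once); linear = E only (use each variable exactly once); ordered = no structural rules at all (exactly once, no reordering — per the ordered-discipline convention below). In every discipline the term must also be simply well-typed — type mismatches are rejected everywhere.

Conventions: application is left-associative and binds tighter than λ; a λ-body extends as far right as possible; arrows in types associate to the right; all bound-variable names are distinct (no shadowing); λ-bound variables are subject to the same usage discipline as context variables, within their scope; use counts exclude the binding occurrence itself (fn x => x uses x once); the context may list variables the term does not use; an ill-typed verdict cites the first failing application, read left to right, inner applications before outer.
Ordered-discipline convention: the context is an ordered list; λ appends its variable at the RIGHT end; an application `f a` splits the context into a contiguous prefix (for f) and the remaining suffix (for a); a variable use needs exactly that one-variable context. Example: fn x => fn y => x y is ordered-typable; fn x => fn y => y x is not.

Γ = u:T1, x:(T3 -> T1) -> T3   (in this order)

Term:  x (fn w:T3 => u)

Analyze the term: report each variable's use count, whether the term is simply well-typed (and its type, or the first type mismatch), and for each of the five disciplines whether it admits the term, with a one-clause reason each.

usage: u: 1; x: 1; w (λ-bound): 0
uses in reading order: x, u
typing: well-typed at T3
ordered ✗ (w never used (weakening))
linear ✗ (w never used (weakening))
affine ✓ (at most one use each (u, x, w))
relevant ✗ (w never used (weakening))
unrestricted ✓ (type-checks (T3) and nothing is barred)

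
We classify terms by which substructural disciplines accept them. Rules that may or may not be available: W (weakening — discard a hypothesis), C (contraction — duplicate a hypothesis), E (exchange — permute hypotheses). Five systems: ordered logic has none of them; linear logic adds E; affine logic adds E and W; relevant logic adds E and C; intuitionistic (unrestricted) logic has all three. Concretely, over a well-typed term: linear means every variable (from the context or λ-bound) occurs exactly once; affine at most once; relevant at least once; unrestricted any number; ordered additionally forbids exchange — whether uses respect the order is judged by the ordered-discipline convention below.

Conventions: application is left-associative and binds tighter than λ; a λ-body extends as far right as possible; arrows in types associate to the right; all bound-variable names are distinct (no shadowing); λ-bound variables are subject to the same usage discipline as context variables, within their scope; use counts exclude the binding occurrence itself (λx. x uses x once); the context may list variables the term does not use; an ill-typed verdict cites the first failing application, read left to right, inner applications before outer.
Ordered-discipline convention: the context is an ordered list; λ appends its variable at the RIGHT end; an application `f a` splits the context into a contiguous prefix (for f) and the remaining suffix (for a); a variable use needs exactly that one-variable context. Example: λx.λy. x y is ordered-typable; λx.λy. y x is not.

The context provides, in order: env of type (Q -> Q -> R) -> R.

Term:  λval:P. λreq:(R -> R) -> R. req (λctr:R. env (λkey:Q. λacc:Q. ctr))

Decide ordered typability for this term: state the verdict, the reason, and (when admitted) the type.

no — val, key, acc left unused
use counts: env ×1; val [bound] ×0; req [bound] ×1; ctr [bound] ×1; key [bound] ×0; acc [bound] ×0
uses in reading order: req, env, ctr
typing: ✓ — P -> ((R -> R) -> R) -> R
per-discipline verdicts: ordered ✗; linear ✗; affine ✓; relevant ✗; unrestricted ✓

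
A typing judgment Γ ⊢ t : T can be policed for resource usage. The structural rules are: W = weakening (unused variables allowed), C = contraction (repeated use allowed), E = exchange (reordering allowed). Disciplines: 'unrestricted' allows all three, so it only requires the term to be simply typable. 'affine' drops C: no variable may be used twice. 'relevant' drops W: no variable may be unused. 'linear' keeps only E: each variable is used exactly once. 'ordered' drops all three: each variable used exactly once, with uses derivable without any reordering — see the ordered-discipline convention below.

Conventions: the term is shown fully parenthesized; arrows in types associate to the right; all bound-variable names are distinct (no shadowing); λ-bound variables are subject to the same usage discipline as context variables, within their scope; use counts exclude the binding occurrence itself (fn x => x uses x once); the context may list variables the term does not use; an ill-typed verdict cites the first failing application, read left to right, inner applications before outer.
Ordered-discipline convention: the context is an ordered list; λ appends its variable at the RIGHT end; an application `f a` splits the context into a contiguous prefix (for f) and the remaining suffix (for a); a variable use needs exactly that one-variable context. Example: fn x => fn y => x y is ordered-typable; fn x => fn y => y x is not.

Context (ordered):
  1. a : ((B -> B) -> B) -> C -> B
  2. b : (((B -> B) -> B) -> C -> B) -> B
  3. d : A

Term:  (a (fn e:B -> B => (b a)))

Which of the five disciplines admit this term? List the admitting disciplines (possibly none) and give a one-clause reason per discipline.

admitting disciplines: unrestricted
variable uses: a: 2×; b: 1×; d: 0×; e (λ-bound): 0×
uses in reading order: a, b, a
typing: the term checks, with type C -> B
ordered ✗ (repeated use of a ×2; needs weakening: d, e unused)
linear ✗ (repeated use of a ×2; needs weakening: d, e unused)
affine ✗ (repeated use of a ×2)
relevant ✗ (needs weakening: d, e unused)
unrestricted ✓ (type-checks (C -> B) and nothing is barred)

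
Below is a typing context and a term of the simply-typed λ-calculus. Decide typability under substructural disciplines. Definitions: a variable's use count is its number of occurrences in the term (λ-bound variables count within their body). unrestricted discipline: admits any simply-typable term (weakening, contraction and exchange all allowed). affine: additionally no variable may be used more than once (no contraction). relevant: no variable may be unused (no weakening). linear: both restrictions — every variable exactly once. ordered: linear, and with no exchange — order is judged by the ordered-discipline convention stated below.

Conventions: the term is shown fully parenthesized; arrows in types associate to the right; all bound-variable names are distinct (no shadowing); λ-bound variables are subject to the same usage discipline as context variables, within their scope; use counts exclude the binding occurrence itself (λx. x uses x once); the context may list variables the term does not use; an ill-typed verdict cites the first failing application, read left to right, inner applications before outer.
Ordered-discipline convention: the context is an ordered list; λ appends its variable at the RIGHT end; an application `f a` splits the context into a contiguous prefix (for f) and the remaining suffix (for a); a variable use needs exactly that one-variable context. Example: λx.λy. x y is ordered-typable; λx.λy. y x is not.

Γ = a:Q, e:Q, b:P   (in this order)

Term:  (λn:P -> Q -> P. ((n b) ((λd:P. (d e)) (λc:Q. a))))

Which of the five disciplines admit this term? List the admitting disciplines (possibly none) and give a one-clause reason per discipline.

accepted by: none
counts: a: 1, e: 1, b: 1, n [bound]: 1, d [bound]: 1, c [bound]: 0
uses in reading order: n, b, d, e, a
typing: ill-typed: non-function type P applied to an argument
ordered: ✗ — a type mismatch blocks all five
linear: ✗ — the type mismatch rejects it
affine: ✗ — not simply typable
relevant: ✗ — fails simple typing
unrestricted: ✗ — a type mismatch blocks all five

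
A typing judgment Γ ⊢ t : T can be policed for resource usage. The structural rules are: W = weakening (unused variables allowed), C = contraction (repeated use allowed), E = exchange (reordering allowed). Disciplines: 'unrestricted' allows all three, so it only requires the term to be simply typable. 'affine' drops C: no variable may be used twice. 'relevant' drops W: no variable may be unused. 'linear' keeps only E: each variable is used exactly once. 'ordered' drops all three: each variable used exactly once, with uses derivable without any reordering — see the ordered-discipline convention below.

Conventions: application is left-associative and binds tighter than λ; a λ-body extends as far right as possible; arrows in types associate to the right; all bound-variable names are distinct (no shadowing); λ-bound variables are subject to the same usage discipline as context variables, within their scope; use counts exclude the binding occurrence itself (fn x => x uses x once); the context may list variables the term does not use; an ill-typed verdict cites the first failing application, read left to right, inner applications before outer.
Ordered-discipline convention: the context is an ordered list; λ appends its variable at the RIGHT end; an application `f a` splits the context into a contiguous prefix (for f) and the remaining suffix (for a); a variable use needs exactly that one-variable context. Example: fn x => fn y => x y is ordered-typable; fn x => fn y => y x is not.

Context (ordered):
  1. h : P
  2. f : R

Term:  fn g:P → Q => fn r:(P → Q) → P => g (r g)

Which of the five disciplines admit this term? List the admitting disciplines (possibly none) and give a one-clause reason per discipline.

admitted in: unrestricted
use counts: h: 0; f: 0; g (bound): 2; r (bound): 1
uses in reading order: g, r, g
typing: well-typed at (P → Q) → ((P → Q) → P) → Q
ordered: ✗, uses contraction: g ×2; unused: h, f — weakening required
linear: ✗, uses contraction: g ×2; unused: h, f — weakening required
affine: ✗, uses contraction: g ×2
relevant: ✗, unused: h, f — weakening required
unrestricted: ✓, simply typable at (P → Q) → ((P → Q) → P) → Q; W, C, E all held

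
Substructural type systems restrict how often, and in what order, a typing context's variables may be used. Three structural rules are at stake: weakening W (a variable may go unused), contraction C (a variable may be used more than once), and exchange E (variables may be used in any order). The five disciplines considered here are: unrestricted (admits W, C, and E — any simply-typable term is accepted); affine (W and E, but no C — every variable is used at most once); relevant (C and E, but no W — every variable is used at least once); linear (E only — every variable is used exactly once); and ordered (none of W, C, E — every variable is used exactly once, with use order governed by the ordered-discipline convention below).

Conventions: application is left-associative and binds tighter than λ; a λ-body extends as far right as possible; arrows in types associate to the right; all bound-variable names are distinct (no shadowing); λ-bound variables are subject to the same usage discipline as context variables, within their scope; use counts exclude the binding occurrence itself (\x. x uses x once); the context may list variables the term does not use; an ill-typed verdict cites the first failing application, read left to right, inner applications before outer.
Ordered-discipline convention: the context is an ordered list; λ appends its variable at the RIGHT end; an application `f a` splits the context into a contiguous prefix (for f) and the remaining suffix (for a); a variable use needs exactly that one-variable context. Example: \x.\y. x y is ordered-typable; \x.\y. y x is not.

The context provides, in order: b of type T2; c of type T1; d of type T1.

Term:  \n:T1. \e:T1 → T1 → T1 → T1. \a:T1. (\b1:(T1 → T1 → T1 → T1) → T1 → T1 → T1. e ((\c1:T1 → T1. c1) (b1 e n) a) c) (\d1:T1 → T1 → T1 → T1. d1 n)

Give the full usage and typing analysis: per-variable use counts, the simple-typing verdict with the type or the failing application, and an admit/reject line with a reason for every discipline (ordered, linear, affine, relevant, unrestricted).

counts: b ×0, c ×1, d ×0, n (bound) ×2, e (bound) ×2, a (bound) ×1, b1 (bound) ×1, c1 (bound) ×1, d1 (bound) ×1
uses in reading order: e, c1, b1, e, n, a, c, d1, n
typing: well-typed — term : T1 → (T1 → T1 → T1 → T1) → T1 → T1 → T1
ordered: ✗, uses contraction: n ×2, e ×2; b, d never used (weakening)
linear: ✗, uses contraction: n ×2, e ×2; b, d never used (weakening)
affine: ✗, uses contraction: n ×2, e ×2
relevant: ✗, b, d never used (weakening)
unrestricted: ✓, type-checks (T1 → (T1 → T1 → T1 → T1) → T1 → T1 → T1) and nothing is barred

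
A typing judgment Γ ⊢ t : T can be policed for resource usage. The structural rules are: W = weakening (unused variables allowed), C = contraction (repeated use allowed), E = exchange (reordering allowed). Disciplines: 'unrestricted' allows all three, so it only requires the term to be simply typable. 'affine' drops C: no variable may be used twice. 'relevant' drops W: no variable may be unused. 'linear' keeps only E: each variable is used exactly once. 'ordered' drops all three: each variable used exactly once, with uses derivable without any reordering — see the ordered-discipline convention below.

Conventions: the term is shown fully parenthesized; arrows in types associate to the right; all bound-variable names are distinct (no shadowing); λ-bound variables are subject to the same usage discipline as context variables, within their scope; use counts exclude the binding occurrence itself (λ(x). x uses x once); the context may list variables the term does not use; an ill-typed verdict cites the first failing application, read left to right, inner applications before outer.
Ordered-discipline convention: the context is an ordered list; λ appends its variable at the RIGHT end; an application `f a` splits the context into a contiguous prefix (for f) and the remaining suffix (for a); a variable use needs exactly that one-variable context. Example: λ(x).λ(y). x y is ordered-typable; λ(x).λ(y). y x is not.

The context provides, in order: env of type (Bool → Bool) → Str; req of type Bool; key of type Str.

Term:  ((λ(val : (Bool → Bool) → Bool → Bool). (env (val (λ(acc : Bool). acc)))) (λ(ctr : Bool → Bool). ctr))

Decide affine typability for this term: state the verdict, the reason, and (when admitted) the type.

yes — env, req, key, val, acc, ctr: no repeats, contraction unneeded; term : Str
counts: env ×1, req ×0, key ×0, val [bound] ×1, acc [bound] ×1, ctr [bound] ×1
uses in reading order: env, val, acc, ctr
typing: the term checks, with type Str
per-discipline verdicts: ordered ✗ · linear ✗ · affine ✓ · relevant ✗ · unrestricted ✓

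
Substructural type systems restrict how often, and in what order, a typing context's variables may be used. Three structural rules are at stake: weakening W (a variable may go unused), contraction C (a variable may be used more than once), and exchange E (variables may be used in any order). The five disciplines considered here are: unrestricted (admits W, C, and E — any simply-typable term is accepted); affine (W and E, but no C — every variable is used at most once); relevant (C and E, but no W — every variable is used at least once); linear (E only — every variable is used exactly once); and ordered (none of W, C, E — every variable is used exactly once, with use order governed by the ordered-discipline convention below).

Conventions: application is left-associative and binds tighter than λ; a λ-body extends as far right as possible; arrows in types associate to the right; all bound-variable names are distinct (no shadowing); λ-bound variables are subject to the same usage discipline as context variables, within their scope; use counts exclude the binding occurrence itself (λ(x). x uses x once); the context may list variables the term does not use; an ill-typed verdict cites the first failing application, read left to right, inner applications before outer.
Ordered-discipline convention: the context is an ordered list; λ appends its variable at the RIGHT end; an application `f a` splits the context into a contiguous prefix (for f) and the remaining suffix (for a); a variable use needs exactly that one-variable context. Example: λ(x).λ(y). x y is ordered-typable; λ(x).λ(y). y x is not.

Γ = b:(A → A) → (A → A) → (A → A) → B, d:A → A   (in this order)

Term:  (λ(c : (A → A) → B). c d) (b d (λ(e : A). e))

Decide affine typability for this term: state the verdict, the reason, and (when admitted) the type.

no — repeated use of d ×2
counts: b: 1; d: 2; c (bound): 1; e (bound): 1
use order (left to right): c, d, b, d, e
typing: well-typed at B
all disciplines: ordered ✗, linear ✗, affine ✗, relevant ✓, unrestricted ✓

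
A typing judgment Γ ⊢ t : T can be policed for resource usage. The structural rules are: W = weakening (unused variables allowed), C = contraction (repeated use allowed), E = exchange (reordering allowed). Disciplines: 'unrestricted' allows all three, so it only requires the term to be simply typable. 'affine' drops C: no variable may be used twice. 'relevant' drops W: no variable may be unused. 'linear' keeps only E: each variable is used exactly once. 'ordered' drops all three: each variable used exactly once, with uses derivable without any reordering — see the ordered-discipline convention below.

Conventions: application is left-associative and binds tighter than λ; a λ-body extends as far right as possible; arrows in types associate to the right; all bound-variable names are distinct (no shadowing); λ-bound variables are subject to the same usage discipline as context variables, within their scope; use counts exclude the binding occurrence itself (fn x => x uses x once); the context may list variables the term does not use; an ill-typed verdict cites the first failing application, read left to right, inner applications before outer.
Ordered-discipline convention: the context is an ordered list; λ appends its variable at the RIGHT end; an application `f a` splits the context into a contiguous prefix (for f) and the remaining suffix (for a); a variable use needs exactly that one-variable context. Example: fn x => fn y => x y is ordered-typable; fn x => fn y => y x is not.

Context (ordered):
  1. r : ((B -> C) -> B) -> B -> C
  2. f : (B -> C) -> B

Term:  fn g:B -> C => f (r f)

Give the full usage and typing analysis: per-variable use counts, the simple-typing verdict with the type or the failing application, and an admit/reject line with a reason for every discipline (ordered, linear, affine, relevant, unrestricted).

usage: r: 1, f: 2, g (λ-bound): 0
uses in reading order: f, r, f
typing: well-typed at (B -> C) -> B
ordered ✗ (needs contraction — f ×2; unused: g — weakening required)
linear ✗ (needs contraction — f ×2; unused: g — weakening required)
affine ✗ (needs contraction — f ×2)
relevant ✗ (unused: g — weakening required)
unrestricted ✓ (typability at (B -> C) -> B is all that's needed)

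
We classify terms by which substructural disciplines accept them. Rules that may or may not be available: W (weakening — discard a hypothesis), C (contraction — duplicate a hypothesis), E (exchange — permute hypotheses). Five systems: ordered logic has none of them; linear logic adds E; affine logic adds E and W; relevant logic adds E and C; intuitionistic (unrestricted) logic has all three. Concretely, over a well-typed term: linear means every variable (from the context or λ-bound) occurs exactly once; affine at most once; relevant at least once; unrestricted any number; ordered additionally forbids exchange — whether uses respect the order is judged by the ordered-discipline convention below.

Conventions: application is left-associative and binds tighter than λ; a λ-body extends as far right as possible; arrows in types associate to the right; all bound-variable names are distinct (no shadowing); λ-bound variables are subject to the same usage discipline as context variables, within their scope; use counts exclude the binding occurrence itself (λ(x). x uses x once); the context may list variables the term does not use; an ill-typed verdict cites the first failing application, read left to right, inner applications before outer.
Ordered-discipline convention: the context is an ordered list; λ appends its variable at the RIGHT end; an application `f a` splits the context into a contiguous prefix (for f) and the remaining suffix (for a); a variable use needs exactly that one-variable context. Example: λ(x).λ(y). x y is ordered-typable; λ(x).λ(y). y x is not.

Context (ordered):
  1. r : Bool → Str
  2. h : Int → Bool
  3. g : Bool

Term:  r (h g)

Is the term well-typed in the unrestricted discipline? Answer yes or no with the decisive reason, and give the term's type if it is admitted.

no — the type mismatch rejects it
variable uses: r=1, h=1, g=1
order of uses: r, h, g
typing: ill-typed: an application expects Int but receives Bool
across the five disciplines: ordered ✗ | linear ✗ | affine ✗ | relevant ✗ | unrestricted ✗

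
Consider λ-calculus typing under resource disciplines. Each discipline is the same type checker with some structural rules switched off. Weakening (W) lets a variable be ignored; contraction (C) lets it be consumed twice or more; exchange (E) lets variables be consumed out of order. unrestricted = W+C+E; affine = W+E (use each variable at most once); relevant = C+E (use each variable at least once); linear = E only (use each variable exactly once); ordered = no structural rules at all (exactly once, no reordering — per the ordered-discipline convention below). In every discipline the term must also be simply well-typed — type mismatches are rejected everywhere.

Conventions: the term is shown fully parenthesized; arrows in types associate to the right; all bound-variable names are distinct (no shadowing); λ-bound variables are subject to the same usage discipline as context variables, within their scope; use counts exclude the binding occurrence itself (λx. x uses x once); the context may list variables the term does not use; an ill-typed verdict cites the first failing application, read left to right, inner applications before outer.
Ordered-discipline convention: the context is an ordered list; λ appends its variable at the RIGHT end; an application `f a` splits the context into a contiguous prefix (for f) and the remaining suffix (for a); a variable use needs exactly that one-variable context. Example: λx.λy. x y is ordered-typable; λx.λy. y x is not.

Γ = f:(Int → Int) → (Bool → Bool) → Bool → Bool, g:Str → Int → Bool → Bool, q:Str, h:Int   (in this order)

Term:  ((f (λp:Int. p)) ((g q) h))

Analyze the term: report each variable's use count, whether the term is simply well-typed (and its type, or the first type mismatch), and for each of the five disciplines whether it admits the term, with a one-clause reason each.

variable uses: f: 1, g: 1, q: 1, h: 1, p (λ-bound): 1
use order (left to right): f, p, g, q, h
typing: the term checks, with type Bool → Bool
ordered ✓ (one use each (f, g, q, h, p); ordered split holds)
linear ✓ (single use per variable (f, g, q, h, p))
affine ✓ (at most one use each (f, g, q, h, p))
relevant ✓ (none of f, g, q, h, p goes unused)
unrestricted ✓ (well-typed at Bool → Bool; no restrictions here)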